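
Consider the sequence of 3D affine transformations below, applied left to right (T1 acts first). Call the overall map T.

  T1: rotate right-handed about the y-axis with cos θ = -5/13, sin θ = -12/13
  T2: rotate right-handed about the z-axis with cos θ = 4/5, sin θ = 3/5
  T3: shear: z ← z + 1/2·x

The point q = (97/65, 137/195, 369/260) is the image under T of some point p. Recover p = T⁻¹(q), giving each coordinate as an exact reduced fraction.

T1 = [-5/13 0 -12/13 0; 0 1 0 0; 12/13 0 -5/13 0; 0 0 0 1]
T2·T1 = [-4/13 -3/5 -48/65 0; -3/13 4/5 -36/65 0; 12/13 0 -5/13 0; 0 0 0 1]
T3·…·T1 = [-4/13 -3/5 -48/65 0; -3/13 4/5 -36/65 0; 10/13 -3/10 -49/65 0; 0 0 0 1]
det M = 1; M⁻¹ = [-10/13 -3/13 12/13 0; -3/5 4/5 0 0; -71/130 -36/65 -5/13 0; 0 0 0 1]
M⁻¹ · (97/65, 137/195, 369/260)ᵀ = (0, -1/3, -7/4)ᵀ

p = (0, -1/3, -7/4)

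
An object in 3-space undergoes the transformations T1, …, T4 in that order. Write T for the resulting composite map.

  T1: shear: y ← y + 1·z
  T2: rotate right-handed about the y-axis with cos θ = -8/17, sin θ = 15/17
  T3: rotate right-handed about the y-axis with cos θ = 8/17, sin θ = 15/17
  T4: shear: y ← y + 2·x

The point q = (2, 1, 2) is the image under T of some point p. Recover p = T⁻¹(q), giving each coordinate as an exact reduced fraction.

T1 = [1 0 0 0; 0 1 1 0; 0 0 1 0; 0 0 0 1]
T2·T1 = [-8/17 0 15/17 0; 0 1 1 0; -15/17 0 -8/17 0; 0 0 0 1]
T3·…·T1 = [-1 0 0 0; 0 1 1 0; 0 0 -1 0; 0 0 0 1]
T4·…·T1 = [-1 0 0 0; -2 1 1 0; 0 0 -1 0; 0 0 0 1]
det M = 1; M⁻¹ = [-1 0 0 0; -2 1 1 0; 0 0 -1 0; 0 0 0 1]
M⁻¹ · (2, 1, 2)ᵀ = (-2, -1, -2)ᵀ

p = (-2, -1, -2)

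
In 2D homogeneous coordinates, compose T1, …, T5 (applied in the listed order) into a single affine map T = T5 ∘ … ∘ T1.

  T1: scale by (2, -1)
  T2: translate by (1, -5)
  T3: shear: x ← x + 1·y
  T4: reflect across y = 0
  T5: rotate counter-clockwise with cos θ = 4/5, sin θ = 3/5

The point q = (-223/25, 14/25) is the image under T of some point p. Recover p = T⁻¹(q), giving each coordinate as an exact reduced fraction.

T1 = [2 0 0; 0 -1 0; 0 0 1]
T2·T1 = [2 0 1; 0 -1 -5; 0 0 1]
T3·…·T1 = [2 -1 -4; 0 -1 -5; 0 0 1]
T4·…·T1 = [2 -1 -4; 0 1 5; 0 0 1]
T5·…·T1 = [8/5 -7/5 -31/5; 6/5 1/5 8/5; 0 0 1]
det M = 2; M⁻¹ = [1/10 7/10 -1/2; -3/5 4/5 -5; 0 0 1]
M⁻¹ · (-223/25, 14/25)ᵀ = (-1, 4/5)ᵀ

p = (-1, 4/5)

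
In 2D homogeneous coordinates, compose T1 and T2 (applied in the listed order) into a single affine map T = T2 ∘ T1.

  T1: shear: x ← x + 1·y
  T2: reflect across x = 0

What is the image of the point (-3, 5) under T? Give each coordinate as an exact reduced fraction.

T(p) = (-2, 5)

T1 shear: x ← x + 1·y: (-3, 5) → (2, 5)
T2 reflect across x = 0: (2, 5) → (-2, 5)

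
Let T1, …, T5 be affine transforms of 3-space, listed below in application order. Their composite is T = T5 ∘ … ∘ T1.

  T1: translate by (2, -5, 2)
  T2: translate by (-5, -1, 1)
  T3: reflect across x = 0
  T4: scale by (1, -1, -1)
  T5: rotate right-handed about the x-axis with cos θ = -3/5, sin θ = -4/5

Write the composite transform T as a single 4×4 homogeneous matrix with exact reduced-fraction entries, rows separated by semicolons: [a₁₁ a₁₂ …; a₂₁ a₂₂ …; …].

T = [-1 0 0 3; 0 3/5 -4/5 -6; 0 4/5 3/5 -3; 0 0 0 1]

T1 = [1 0 0 2; 0 1 0 -5; 0 0 1 2; 0 0 0 1]
T2·T1 = [1 0 0 -3; 0 1 0 -6; 0 0 1 3; 0 0 0 1]
T3·…·T1 = [-1 0 0 3; 0 1 0 -6; 0 0 1 3; 0 0 0 1]
T4·…·T1 = [-1 0 0 3; 0 -1 0 6; 0 0 -1 -3; 0 0 0 1]
T5·…·T1 = [-1 0 0 3; 0 3/5 -4/5 -6; 0 4/5 3/5 -3; 0 0 0 1]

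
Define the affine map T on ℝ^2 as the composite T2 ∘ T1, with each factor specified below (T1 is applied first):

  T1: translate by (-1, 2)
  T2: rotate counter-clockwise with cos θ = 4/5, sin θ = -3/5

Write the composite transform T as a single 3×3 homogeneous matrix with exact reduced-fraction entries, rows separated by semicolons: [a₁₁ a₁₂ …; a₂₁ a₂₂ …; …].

T1 = [1 0 -1; 0 1 2; 0 0 1]
T2·T1 = [4/5 3/5 2/5; -3/5 4/5 11/5; 0 0 1]

T = [4/5 3/5 2/5; -3/5 4/5 11/5; 0 0 1]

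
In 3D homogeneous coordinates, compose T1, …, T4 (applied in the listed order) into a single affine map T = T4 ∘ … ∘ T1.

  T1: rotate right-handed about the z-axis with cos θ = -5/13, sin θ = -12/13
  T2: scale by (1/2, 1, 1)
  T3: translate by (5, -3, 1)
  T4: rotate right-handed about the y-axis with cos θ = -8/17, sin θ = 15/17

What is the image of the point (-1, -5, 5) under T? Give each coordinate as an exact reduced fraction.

T(p) = (870/221, -2/13, -2373/442)

T1 rotate right-handed about the z-axis with cos θ = -5/13, sin θ = -12/13: (-1, -5, 5) → (-55/13, 37/13, 5)
T2 scale by (1/2, 1, 1): (-55/13, 37/13, 5) → (-55/26, 37/13, 5)
T3 translate by (5, -3, 1): (-55/26, 37/13, 5) → (75/26, -2/13, 6)
T4 rotate right-handed about the y-axis with cos θ = -8/17, sin θ = 15/17: (75/26, -2/13, 6) → (870/221, -2/13, -2373/442)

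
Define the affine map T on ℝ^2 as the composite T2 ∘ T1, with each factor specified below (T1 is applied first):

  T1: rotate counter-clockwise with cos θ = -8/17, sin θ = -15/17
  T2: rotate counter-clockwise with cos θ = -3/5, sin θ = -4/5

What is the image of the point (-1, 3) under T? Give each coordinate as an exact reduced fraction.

T1 rotate counter-clockwise with cos θ = -8/17, sin θ = -15/17: (-1, 3) → (53/17, -9/17)
T2 rotate counter-clockwise with cos θ = -3/5, sin θ = -4/5: (53/17, -9/17) → (-39/17, -37/17)

T(p) = (-39/17, -37/17)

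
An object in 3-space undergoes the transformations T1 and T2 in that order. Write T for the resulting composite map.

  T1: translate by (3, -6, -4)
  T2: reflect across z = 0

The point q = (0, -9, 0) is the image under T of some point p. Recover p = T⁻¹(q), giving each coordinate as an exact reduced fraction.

p = (-3, -3, 4)

T1 = [1 0 0 3; 0 1 0 -6; 0 0 1 -4; 0 0 0 1]
T2·T1 = [1 0 0 3; 0 1 0 -6; 0 0 -1 4; 0 0 0 1]
det M = -1; M⁻¹ = [1 0 0 -3; 0 1 0 6; 0 0 -1 4; 0 0 0 1]
M⁻¹ · (0, -9, 0)ᵀ = (-3, -3, 4)ᵀ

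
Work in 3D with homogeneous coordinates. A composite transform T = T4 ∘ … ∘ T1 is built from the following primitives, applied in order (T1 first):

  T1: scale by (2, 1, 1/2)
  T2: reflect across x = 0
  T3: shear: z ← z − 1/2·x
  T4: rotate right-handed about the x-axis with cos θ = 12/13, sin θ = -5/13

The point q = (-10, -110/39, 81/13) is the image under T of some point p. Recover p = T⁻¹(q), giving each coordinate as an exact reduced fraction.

p = (5, -5, -2/3)

T1 = [2 0 0 0; 0 1 0 0; 0 0 1/2 0; 0 0 0 1]
T2·T1 = [-2 0 0 0; 0 1 0 0; 0 0 1/2 0; 0 0 0 1]
T3·…·T1 = [-2 0 0 0; 0 1 0 0; 1 0 1/2 0; 0 0 0 1]
T4·…·T1 = [-2 0 0 0; 5/13 12/13 5/26 0; 12/13 -5/13 6/13 0; 0 0 0 1]
det M = -1; M⁻¹ = [-1/2 0 0 0; 0 12/13 -5/13 0; 1 10/13 24/13 0; 0 0 0 1]
M⁻¹ · (-10, -110/39, 81/13)ᵀ = (5, -5, -2/3)ᵀ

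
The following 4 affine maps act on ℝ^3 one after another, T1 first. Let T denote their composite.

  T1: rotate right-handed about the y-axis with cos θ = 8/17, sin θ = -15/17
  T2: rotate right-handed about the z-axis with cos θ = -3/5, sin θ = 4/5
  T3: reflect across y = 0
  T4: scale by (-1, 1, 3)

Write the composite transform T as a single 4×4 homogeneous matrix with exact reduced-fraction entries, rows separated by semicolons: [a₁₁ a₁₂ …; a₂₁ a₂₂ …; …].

T1 = [8/17 0 -15/17 0; 0 1 0 0; 15/17 0 8/17 0; 0 0 0 1]
T2·T1 = [-24/85 -4/5 9/17 0; 32/85 -3/5 -12/17 0; 15/17 0 8/17 0; 0 0 0 1]
T3·…·T1 = [-24/85 -4/5 9/17 0; -32/85 3/5 12/17 0; 15/17 0 8/17 0; 0 0 0 1]
T4·…·T1 = [24/85 4/5 -9/17 0; -32/85 3/5 12/17 0; 45/17 0 24/17 0; 0 0 0 1]

T = [24/85 4/5 -9/17 0; -32/85 3/5 12/17 0; 45/17 0 24/17 0; 0 0 0 1]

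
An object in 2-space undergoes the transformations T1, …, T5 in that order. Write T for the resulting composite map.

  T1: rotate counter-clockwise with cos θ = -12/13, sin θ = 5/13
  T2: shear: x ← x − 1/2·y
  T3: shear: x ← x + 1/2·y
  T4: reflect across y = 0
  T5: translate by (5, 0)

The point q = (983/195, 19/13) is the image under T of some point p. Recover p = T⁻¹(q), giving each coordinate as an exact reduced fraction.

p = (-3/5, 4/3)

T1 = [-12/13 -5/13 0; 5/13 -12/13 0; 0 0 1]
T2·T1 = [-29/26 1/13 0; 5/13 -12/13 0; 0 0 1]
T3·…·T1 = [-12/13 -5/13 0; 5/13 -12/13 0; 0 0 1]
T4·…·T1 = [-12/13 -5/13 0; -5/13 12/13 0; 0 0 1]
T5·…·T1 = [-12/13 -5/13 5; -5/13 12/13 0; 0 0 1]
det M = -1; M⁻¹ = [-12/13 -5/13 60/13; -5/13 12/13 25/13; 0 0 1]
M⁻¹ · (983/195, 19/13)ᵀ = (-3/5, 4/3)ᵀ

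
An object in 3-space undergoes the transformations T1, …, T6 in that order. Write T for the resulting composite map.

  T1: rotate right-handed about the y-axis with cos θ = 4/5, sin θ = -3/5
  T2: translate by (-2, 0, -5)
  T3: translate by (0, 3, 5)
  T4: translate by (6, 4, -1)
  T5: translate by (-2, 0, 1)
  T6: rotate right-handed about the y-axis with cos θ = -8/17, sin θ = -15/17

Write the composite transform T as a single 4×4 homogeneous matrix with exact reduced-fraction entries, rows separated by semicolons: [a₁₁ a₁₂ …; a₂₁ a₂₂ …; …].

T1 = [4/5 0 -3/5 0; 0 1 0 0; 3/5 0 4/5 0; 0 0 0 1]
T2·T1 = [4/5 0 -3/5 -2; 0 1 0 0; 3/5 0 4/5 -5; 0 0 0 1]
T3·…·T1 = [4/5 0 -3/5 -2; 0 1 0 3; 3/5 0 4/5 0; 0 0 0 1]
T4·…·T1 = [4/5 0 -3/5 4; 0 1 0 7; 3/5 0 4/5 -1; 0 0 0 1]
T5·…·T1 = [4/5 0 -3/5 2; 0 1 0 7; 3/5 0 4/5 0; 0 0 0 1]
T6·…·T1 = [-77/85 0 -36/85 -16/17; 0 1 0 7; 36/85 0 -77/85 30/17; 0 0 0 1]

T = [-77/85 0 -36/85 -16/17; 0 1 0 7; 36/85 0 -77/85 30/17; 0 0 0 1]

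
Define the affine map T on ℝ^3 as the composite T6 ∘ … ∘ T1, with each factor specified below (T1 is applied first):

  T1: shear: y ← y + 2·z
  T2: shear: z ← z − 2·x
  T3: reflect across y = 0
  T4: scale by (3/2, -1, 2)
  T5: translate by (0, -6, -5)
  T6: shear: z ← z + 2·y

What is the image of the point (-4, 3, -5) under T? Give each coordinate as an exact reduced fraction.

T1 shear: y ← y + 2·z: (-4, 3, -5) → (-4, -7, -5)
T2 shear: z ← z − 2·x: (-4, -7, -5) → (-4, -7, 3)
T3 reflect across y = 0: (-4, -7, 3) → (-4, 7, 3)
T4 scale by (3/2, -1, 2): (-4, 7, 3) → (-6, -7, 6)
T5 translate by (0, -6, -5): (-6, -7, 6) → (-6, -13, 1)
T6 shear: z ← z + 2·y: (-6, -13, 1) → (-6, -13, -25)

T(p) = (-6, -13, -25)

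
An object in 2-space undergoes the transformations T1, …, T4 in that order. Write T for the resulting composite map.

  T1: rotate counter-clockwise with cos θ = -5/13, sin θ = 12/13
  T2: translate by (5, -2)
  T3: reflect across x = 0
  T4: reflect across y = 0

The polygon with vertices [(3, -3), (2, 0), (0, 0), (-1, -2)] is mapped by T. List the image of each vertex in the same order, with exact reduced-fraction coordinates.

image vertices: (-86/13, -25/13), (-55/13, 2/13), (-5, 2), (-94/13, 28/13)

T1 rotate counter-clockwise with cos θ = -5/13, sin θ = 12/13: (3, -3) → (21/13, 51/13); (2, 0) → (-10/13, 24/13); (0, 0) → (0, 0); (-1, -2) → (29/13, -2/13)
T2 translate by (5, -2): (21/13, 51/13) → (86/13, 25/13); (-10/13, 24/13) → (55/13, -2/13); (0, 0) → (5, -2); (29/13, -2/13) → (94/13, -28/13)
T3 reflect across x = 0: (86/13, 25/13) → (-86/13, 25/13); (55/13, -2/13) → (-55/13, -2/13); (5, -2) → (-5, -2); (94/13, -28/13) → (-94/13, -28/13)
T4 reflect across y = 0: (-86/13, 25/13) → (-86/13, -25/13); (-55/13, -2/13) → (-55/13, 2/13); (-5, -2) → (-5, 2); (-94/13, -28/13) → (-94/13, 28/13)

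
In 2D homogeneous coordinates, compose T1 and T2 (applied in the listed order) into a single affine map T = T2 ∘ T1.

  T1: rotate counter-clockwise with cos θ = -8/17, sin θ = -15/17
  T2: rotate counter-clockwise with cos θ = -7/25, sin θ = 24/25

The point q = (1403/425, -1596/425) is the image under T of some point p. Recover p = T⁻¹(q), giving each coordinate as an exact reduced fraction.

p = (4, -3)

T1 = [-8/17 15/17 0; -15/17 -8/17 0; 0 0 1]
T2·T1 = [416/425 87/425 0; -87/425 416/425 0; 0 0 1]
det M = 1; M⁻¹ = [416/425 -87/425 0; 87/425 416/425 0; 0 0 1]
M⁻¹ · (1403/425, -1596/425)ᵀ = (4, -3)ᵀ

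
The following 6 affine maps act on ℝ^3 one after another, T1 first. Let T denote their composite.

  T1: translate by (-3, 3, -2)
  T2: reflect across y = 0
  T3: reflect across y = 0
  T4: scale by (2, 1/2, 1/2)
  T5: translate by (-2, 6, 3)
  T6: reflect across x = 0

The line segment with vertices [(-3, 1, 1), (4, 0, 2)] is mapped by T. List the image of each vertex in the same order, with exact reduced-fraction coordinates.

T1 translate by (-3, 3, -2): (-3, 1, 1) → (-6, 4, -1); (4, 0, 2) → (1, 3, 0)
T2 reflect across y = 0: (-6, 4, -1) → (-6, -4, -1); (1, 3, 0) → (1, -3, 0)
T3 reflect across y = 0: (-6, -4, -1) → (-6, 4, -1); (1, -3, 0) → (1, 3, 0)
T4 scale by (2, 1/2, 1/2): (-6, 4, -1) → (-12, 2, -1/2); (1, 3, 0) → (2, 3/2, 0)
T5 translate by (-2, 6, 3): (-12, 2, -1/2) → (-14, 8, 5/2); (2, 3/2, 0) → (0, 15/2, 3)
T6 reflect across x = 0: (-14, 8, 5/2) → (14, 8, 5/2); (0, 15/2, 3) → (0, 15/2, 3)

image vertices: (14, 8, 5/2), (0, 15/2, 3)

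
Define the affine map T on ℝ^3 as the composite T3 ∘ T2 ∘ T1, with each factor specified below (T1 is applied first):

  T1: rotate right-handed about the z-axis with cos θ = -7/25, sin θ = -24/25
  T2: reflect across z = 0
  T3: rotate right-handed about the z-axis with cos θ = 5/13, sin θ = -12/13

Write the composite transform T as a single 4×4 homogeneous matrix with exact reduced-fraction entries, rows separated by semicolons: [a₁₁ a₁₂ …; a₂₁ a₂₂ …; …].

T = [-323/325 36/325 0 0; -36/325 -323/325 0 0; 0 0 -1 0; 0 0 0 1]

T1 = [-7/25 24/25 0 0; -24/25 -7/25 0 0; 0 0 1 0; 0 0 0 1]
T2·T1 = [-7/25 24/25 0 0; -24/25 -7/25 0 0; 0 0 -1 0; 0 0 0 1]
T3·…·T1 = [-323/325 36/325 0 0; -36/325 -323/325 0 0; 0 0 -1 0; 0 0 0 1]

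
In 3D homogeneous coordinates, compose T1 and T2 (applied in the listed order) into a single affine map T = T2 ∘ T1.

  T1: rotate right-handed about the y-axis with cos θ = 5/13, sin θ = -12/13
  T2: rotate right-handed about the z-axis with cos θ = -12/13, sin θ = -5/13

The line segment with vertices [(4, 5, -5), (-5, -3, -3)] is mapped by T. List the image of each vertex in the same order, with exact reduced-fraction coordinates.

image vertices: (-635/169, -1180/169, 23/13), (-327/169, 413/169, -75/13)

T1 rotate right-handed about the y-axis with cos θ = 5/13, sin θ = -12/13: (4, 5, -5) → (80/13, 5, 23/13); (-5, -3, -3) → (11/13, -3, -75/13)
T2 rotate right-handed about the z-axis with cos θ = -12/13, sin θ = -5/13: (80/13, 5, 23/13) → (-635/169, -1180/169, 23/13); (11/13, -3, -75/13) → (-327/169, 413/169, -75/13)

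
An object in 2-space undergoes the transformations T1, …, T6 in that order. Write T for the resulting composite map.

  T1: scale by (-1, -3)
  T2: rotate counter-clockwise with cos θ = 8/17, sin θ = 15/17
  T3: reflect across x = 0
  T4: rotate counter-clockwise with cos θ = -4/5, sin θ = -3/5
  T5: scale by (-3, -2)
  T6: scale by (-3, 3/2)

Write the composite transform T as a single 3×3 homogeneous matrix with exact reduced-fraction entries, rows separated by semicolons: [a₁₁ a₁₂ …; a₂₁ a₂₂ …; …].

T1 = [-1 0 0; 0 -3 0; 0 0 1]
T2·T1 = [-8/17 45/17 0; -15/17 -24/17 0; 0 0 1]
T3·…·T1 = [8/17 -45/17 0; -15/17 -24/17 0; 0 0 1]
T4·…·T1 = [-77/85 108/85 0; 36/85 231/85 0; 0 0 1]
T5·…·T1 = [231/85 -324/85 0; -72/85 -462/85 0; 0 0 1]
T6·…·T1 = [-693/85 972/85 0; -108/85 -693/85 0; 0 0 1]

T = [-693/85 972/85 0; -108/85 -693/85 0; 0 0 1]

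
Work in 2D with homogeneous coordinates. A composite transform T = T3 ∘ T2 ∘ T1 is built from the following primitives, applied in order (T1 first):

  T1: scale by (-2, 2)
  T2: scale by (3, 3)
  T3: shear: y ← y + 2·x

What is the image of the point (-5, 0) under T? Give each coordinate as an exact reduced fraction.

T(p) = (30, 60)

T1 scale by (-2, 2): (-5, 0) → (10, 0)
T2 scale by (3, 3): (10, 0) → (30, 0)
T3 shear: y ← y + 2·x: (30, 0) → (30, 60)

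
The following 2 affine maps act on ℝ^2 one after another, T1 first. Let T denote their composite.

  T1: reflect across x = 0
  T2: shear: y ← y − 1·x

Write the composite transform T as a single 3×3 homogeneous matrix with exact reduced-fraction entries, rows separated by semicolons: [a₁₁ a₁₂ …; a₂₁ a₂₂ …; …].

T1 = [-1 0 0; 0 1 0; 0 0 1]
T2·T1 = [-1 0 0; 1 1 0; 0 0 1]

T = [-1 0 0; 1 1 0; 0 0 1]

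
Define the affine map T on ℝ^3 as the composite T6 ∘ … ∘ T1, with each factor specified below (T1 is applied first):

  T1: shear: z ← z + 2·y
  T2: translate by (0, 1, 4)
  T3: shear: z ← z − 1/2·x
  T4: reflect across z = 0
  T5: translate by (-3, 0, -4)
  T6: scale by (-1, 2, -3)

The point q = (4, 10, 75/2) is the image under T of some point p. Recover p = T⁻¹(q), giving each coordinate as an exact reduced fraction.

p = (-1, 4, -4)

T1 = [1 0 0 0; 0 1 0 0; 0 2 1 0; 0 0 0 1]
T2·T1 = [1 0 0 0; 0 1 0 1; 0 2 1 4; 0 0 0 1]
T3·…·T1 = [1 0 0 0; 0 1 0 1; -1/2 2 1 4; 0 0 0 1]
T4·…·T1 = [1 0 0 0; 0 1 0 1; 1/2 -2 -1 -4; 0 0 0 1]
T5·…·T1 = [1 0 0 -3; 0 1 0 1; 1/2 -2 -1 -8; 0 0 0 1]
T6·…·T1 = [-1 0 0 3; 0 2 0 2; -3/2 6 3 24; 0 0 0 1]
det M = -6; M⁻¹ = [-1 0 0 3; 0 1/2 0 -1; -1/2 -1 1/3 -9/2; 0 0 0 1]
M⁻¹ · (4, 10, 75/2)ᵀ = (-1, 4, -4)ᵀ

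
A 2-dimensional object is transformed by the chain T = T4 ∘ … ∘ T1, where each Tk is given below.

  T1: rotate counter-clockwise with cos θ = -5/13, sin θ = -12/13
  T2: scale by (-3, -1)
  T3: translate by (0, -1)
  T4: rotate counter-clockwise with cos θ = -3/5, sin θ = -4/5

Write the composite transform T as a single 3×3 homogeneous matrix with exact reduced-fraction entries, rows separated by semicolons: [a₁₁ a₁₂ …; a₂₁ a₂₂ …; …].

T1 = [-5/13 12/13 0; -12/13 -5/13 0; 0 0 1]
T2·T1 = [15/13 -36/13 0; 12/13 5/13 0; 0 0 1]
T3·…·T1 = [15/13 -36/13 0; 12/13 5/13 -1; 0 0 1]
T4·…·T1 = [3/65 128/65 -4/5; -96/65 129/65 3/5; 0 0 1]

T = [3/65 128/65 -4/5; -96/65 129/65 3/5; 0 0 1]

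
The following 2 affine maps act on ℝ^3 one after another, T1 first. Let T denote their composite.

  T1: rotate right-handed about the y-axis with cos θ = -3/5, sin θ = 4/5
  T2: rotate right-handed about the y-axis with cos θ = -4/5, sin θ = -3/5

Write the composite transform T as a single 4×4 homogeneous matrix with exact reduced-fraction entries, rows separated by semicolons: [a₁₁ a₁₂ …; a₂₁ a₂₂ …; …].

T1 = [-3/5 0 4/5 0; 0 1 0 0; -4/5 0 -3/5 0; 0 0 0 1]
T2·T1 = [24/25 0 -7/25 0; 0 1 0 0; 7/25 0 24/25 0; 0 0 0 1]

T = [24/25 0 -7/25 0; 0 1 0 0; 7/25 0 24/25 0; 0 0 0 1]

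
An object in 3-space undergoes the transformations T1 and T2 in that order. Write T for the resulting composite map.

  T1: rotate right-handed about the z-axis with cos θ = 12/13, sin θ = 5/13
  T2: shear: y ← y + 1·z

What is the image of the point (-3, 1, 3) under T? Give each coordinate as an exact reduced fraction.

T1 rotate right-handed about the z-axis with cos θ = 12/13, sin θ = 5/13: (-3, 1, 3) → (-41/13, -3/13, 3)
T2 shear: y ← y + 1·z: (-41/13, -3/13, 3) → (-41/13, 36/13, 3)

T(p) = (-41/13, 36/13, 3)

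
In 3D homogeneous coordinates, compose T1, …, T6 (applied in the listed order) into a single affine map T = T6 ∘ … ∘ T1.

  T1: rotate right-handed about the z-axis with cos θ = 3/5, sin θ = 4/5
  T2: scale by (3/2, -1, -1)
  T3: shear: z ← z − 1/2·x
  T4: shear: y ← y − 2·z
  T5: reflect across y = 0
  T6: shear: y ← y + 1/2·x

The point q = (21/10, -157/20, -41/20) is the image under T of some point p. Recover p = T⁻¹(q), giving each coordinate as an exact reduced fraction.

T1 = [3/5 -4/5 0 0; 4/5 3/5 0 0; 0 0 1 0; 0 0 0 1]
T2·T1 = [9/10 -6/5 0 0; -4/5 -3/5 0 0; 0 0 -1 0; 0 0 0 1]
T3·…·T1 = [9/10 -6/5 0 0; -4/5 -3/5 0 0; -9/20 3/5 -1 0; 0 0 0 1]
T4·…·T1 = [9/10 -6/5 0 0; 1/10 -9/5 2 0; -9/20 3/5 -1 0; 0 0 0 1]
T5·…·T1 = [9/10 -6/5 0 0; -1/10 9/5 -2 0; -9/20 3/5 -1 0; 0 0 0 1]
T6·…·T1 = [9/10 -6/5 0 0; 7/20 6/5 -2 0; -9/20 3/5 -1 0; 0 0 0 1]
det M = -3/2; M⁻¹ = [0 4/5 -8/5 0; -5/6 3/5 -6/5 0; -1/2 0 -1 0; 0 0 0 1]
M⁻¹ · (21/10, -157/20, -41/20)ᵀ = (-3, -4, 1)ᵀ

p = (-3, -4, 1)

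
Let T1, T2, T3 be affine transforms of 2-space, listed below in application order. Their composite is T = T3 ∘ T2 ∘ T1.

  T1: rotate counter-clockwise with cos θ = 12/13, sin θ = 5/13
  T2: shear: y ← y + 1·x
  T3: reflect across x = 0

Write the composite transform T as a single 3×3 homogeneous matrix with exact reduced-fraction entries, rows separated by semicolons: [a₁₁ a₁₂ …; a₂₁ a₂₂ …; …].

T = [-12/13 5/13 0; 17/13 7/13 0; 0 0 1]

T1 = [12/13 -5/13 0; 5/13 12/13 0; 0 0 1]
T2·T1 = [12/13 -5/13 0; 17/13 7/13 0; 0 0 1]
T3·…·T1 = [-12/13 5/13 0; 17/13 7/13 0; 0 0 1]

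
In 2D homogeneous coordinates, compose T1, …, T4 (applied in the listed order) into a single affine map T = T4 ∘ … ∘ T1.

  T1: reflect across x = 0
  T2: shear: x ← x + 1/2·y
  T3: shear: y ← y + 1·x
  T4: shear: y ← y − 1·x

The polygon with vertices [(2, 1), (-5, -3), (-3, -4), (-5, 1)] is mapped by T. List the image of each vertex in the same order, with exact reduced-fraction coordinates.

image vertices: (-3/2, 1), (7/2, -3), (1, -4), (11/2, 1)

T1 reflect across x = 0: (2, 1) → (-2, 1); (-5, -3) → (5, -3); (-3, -4) → (3, -4); (-5, 1) → (5, 1)
T2 shear: x ← x + 1/2·y: (-2, 1) → (-3/2, 1); (5, -3) → (7/2, -3); (3, -4) → (1, -4); (5, 1) → (11/2, 1)
T3 shear: y ← y + 1·x: (-3/2, 1) → (-3/2, -1/2); (7/2, -3) → (7/2, 1/2); (1, -4) → (1, -3); (11/2, 1) → (11/2, 13/2)
T4 shear: y ← y − 1·x: (-3/2, -1/2) → (-3/2, 1); (7/2, 1/2) → (7/2, -3); (1, -3) → (1, -4); (11/2, 13/2) → (11/2, 1)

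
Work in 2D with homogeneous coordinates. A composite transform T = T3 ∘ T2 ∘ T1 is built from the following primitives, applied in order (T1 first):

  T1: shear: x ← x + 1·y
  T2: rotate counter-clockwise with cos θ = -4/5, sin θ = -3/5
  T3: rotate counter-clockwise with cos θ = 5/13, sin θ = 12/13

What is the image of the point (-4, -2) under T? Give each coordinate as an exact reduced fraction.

T1 shear: x ← x + 1·y: (-4, -2) → (-6, -2)
T2 rotate counter-clockwise with cos θ = -4/5, sin θ = -3/5: (-6, -2) → (18/5, 26/5)
T3 rotate counter-clockwise with cos θ = 5/13, sin θ = 12/13: (18/5, 26/5) → (-222/65, 346/65)

T(p) = (-222/65, 346/65)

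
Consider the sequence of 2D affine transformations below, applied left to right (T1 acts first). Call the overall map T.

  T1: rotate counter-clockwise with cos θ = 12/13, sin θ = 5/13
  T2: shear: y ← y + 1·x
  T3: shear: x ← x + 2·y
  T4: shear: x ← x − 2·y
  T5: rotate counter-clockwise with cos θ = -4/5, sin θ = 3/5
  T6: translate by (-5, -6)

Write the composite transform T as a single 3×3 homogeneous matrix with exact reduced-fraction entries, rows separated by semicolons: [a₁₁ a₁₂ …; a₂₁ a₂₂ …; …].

T1 = [12/13 -5/13 0; 5/13 12/13 0; 0 0 1]
T2·T1 = [12/13 -5/13 0; 17/13 7/13 0; 0 0 1]
T3·…·T1 = [46/13 9/13 0; 17/13 7/13 0; 0 0 1]
T4·…·T1 = [12/13 -5/13 0; 17/13 7/13 0; 0 0 1]
T5·…·T1 = [-99/65 -1/65 0; -32/65 -43/65 0; 0 0 1]
T6·…·T1 = [-99/65 -1/65 -5; -32/65 -43/65 -6; 0 0 1]

T = [-99/65 -1/65 -5; -32/65 -43/65 -6; 0 0 1]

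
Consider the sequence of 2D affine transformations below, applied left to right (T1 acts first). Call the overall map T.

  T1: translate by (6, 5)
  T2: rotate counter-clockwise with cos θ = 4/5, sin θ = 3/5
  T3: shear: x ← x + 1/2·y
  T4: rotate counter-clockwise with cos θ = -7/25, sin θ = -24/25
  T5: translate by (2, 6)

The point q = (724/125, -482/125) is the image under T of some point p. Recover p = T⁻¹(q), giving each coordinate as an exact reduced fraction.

p = (2, -3)

T1 = [1 0 6; 0 1 5; 0 0 1]
T2·T1 = [4/5 -3/5 9/5; 3/5 4/5 38/5; 0 0 1]
T3·…·T1 = [11/10 -1/5 28/5; 3/5 4/5 38/5; 0 0 1]
T4·…·T1 = [67/250 103/125 716/125; -153/125 -4/125 -938/125; 0 0 1]
T5·…·T1 = [67/250 103/125 966/125; -153/125 -4/125 -188/125; 0 0 1]
det M = 1; M⁻¹ = [-4/125 -103/125 -124/125; 153/125 67/250 -1132/125; 0 0 1]
M⁻¹ · (724/125, -482/125)ᵀ = (2, -3)ᵀ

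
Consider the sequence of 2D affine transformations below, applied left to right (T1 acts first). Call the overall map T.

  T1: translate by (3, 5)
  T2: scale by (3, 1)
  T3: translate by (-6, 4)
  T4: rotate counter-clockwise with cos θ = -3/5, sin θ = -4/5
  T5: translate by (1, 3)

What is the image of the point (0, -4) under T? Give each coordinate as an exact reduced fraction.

T(p) = (16/5, -12/5)

T1 translate by (3, 5): (0, -4) → (3, 1)
T2 scale by (3, 1): (3, 1) → (9, 1)
T3 translate by (-6, 4): (9, 1) → (3, 5)
T4 rotate counter-clockwise with cos θ = -3/5, sin θ = -4/5: (3, 5) → (11/5, -27/5)
T5 translate by (1, 3): (11/5, -27/5) → (16/5, -12/5)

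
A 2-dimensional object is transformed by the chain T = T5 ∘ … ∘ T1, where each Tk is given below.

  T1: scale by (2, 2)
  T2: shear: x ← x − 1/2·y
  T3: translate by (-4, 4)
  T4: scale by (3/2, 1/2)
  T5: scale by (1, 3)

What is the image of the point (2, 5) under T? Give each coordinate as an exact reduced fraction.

T(p) = (-15/2, 21)

T1 scale by (2, 2): (2, 5) → (4, 10)
T2 shear: x ← x − 1/2·y: (4, 10) → (-1, 10)
T3 translate by (-4, 4): (-1, 10) → (-5, 14)
T4 scale by (3/2, 1/2): (-5, 14) → (-15/2, 7)
T5 scale by (1, 3): (-15/2, 7) → (-15/2, 21)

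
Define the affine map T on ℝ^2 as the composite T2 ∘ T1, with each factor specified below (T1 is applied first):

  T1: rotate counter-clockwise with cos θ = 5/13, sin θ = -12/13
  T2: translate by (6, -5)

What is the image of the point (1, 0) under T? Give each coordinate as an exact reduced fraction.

T(p) = (83/13, -77/13)

T1 rotate counter-clockwise with cos θ = 5/13, sin θ = -12/13: (1, 0) → (5/13, -12/13)
T2 translate by (6, -5): (5/13, -12/13) → (83/13, -77/13)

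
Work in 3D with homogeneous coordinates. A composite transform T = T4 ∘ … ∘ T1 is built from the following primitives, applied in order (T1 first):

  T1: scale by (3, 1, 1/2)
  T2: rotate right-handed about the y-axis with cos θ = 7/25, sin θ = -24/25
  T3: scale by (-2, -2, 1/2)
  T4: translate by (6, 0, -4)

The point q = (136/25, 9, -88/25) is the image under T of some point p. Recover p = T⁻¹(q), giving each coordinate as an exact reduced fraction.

p = (1/3, -9/2, 0)

T1 = [3 0 0 0; 0 1 0 0; 0 0 1/2 0; 0 0 0 1]
T2·T1 = [21/25 0 -12/25 0; 0 1 0 0; 72/25 0 7/50 0; 0 0 0 1]
T3·…·T1 = [-42/25 0 24/25 0; 0 -2 0 0; 36/25 0 7/100 0; 0 0 0 1]
T4·…·T1 = [-42/25 0 24/25 6; 0 -2 0 0; 36/25 0 7/100 -4; 0 0 0 1]
det M = 3; M⁻¹ = [-7/150 0 16/25 71/25; 0 -1/2 0 0; 24/25 0 28/25 -32/25; 0 0 0 1]
M⁻¹ · (136/25, 9, -88/25)ᵀ = (1/3, -9/2, 0)ᵀ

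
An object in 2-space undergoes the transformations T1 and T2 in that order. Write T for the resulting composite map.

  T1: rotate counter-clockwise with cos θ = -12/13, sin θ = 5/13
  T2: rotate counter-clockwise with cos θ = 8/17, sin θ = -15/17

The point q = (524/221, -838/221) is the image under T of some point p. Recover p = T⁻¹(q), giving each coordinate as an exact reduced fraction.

T1 = [-12/13 -5/13 0; 5/13 -12/13 0; 0 0 1]
T2·T1 = [-21/221 -220/221 0; 220/221 -21/221 0; 0 0 1]
det M = 1; M⁻¹ = [-21/221 220/221 0; -220/221 -21/221 0; 0 0 1]
M⁻¹ · (524/221, -838/221)ᵀ = (-4, -2)ᵀ

p = (-4, -2)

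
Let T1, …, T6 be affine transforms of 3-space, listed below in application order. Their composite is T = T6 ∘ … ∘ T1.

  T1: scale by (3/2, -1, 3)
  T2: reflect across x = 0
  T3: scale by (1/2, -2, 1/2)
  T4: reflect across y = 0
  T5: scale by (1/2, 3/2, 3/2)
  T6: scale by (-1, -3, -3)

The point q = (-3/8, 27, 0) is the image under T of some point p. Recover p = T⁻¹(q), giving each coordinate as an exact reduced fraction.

T1 = [3/2 0 0 0; 0 -1 0 0; 0 0 3 0; 0 0 0 1]
T2·T1 = [-3/2 0 0 0; 0 -1 0 0; 0 0 3 0; 0 0 0 1]
T3·…·T1 = [-3/4 0 0 0; 0 2 0 0; 0 0 3/2 0; 0 0 0 1]
T4·…·T1 = [-3/4 0 0 0; 0 -2 0 0; 0 0 3/2 0; 0 0 0 1]
T5·…·T1 = [-3/8 0 0 0; 0 -3 0 0; 0 0 9/4 0; 0 0 0 1]
T6·…·T1 = [3/8 0 0 0; 0 9 0 0; 0 0 -27/4 0; 0 0 0 1]
det M = -729/32; M⁻¹ = [8/3 0 0 0; 0 1/9 0 0; 0 0 -4/27 0; 0 0 0 1]
M⁻¹ · (-3/8, 27, 0)ᵀ = (-1, 3, 0)ᵀ

p = (-1, 3, 0)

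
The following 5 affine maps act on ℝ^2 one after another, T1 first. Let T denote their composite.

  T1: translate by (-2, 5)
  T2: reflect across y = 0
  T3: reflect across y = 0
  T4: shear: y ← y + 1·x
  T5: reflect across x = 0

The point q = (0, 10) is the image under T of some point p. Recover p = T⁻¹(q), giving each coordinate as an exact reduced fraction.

T1 = [1 0 -2; 0 1 5; 0 0 1]
T2·T1 = [1 0 -2; 0 -1 -5; 0 0 1]
T3·…·T1 = [1 0 -2; 0 1 5; 0 0 1]
T4·…·T1 = [1 0 -2; 1 1 3; 0 0 1]
T5·…·T1 = [-1 0 2; 1 1 3; 0 0 1]
det M = -1; M⁻¹ = [-1 0 2; 1 1 -5; 0 0 1]
M⁻¹ · (0, 10)ᵀ = (2, 5)ᵀ

p = (2, 5)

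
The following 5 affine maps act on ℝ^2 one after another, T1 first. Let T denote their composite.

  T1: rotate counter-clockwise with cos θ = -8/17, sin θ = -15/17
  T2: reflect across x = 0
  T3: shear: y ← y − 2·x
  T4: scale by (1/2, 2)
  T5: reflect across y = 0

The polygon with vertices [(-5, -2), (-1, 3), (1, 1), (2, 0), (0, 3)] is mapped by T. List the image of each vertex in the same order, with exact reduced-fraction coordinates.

T1 rotate counter-clockwise with cos θ = -8/17, sin θ = -15/17: (-5, -2) → (10/17, 91/17); (-1, 3) → (53/17, -9/17); (1, 1) → (7/17, -23/17); (2, 0) → (-16/17, -30/17); (0, 3) → (45/17, -24/17)
T2 reflect across x = 0: (10/17, 91/17) → (-10/17, 91/17); (53/17, -9/17) → (-53/17, -9/17); (7/17, -23/17) → (-7/17, -23/17); (-16/17, -30/17) → (16/17, -30/17); (45/17, -24/17) → (-45/17, -24/17)
T3 shear: y ← y − 2·x: (-10/17, 91/17) → (-10/17, 111/17); (-53/17, -9/17) → (-53/17, 97/17); (-7/17, -23/17) → (-7/17, -9/17); (16/17, -30/17) → (16/17, -62/17); (-45/17, -24/17) → (-45/17, 66/17)
T4 scale by (1/2, 2): (-10/17, 111/17) → (-5/17, 222/17); (-53/17, 97/17) → (-53/34, 194/17); (-7/17, -9/17) → (-7/34, -18/17); (16/17, -62/17) → (8/17, -124/17); (-45/17, 66/17) → (-45/34, 132/17)
T5 reflect across y = 0: (-5/17, 222/17) → (-5/17, -222/17); (-53/34, 194/17) → (-53/34, -194/17); (-7/34, -18/17) → (-7/34, 18/17); (8/17, -124/17) → (8/17, 124/17); (-45/34, 132/17) → (-45/34, -132/17)

image vertices: (-5/17, -222/17), (-53/34, -194/17), (-7/34, 18/17), (8/17, 124/17), (-45/34, -132/17)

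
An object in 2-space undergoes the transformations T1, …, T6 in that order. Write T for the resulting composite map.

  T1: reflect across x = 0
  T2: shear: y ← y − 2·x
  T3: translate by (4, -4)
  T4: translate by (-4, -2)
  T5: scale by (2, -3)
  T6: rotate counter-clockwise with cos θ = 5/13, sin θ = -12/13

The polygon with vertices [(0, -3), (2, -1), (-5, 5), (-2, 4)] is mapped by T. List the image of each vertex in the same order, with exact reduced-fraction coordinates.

T1 reflect across x = 0: (0, -3) → (0, -3); (2, -1) → (-2, -1); (-5, 5) → (5, 5); (-2, 4) → (2, 4)
T2 shear: y ← y − 2·x: (0, -3) → (0, -3); (-2, -1) → (-2, 3); (5, 5) → (5, -5); (2, 4) → (2, 0)
T3 translate by (4, -4): (0, -3) → (4, -7); (-2, 3) → (2, -1); (5, -5) → (9, -9); (2, 0) → (6, -4)
T4 translate by (-4, -2): (4, -7) → (0, -9); (2, -1) → (-2, -3); (9, -9) → (5, -11); (6, -4) → (2, -6)
T5 scale by (2, -3): (0, -9) → (0, 27); (-2, -3) → (-4, 9); (5, -11) → (10, 33); (2, -6) → (4, 18)
T6 rotate counter-clockwise with cos θ = 5/13, sin θ = -12/13: (0, 27) → (324/13, 135/13); (-4, 9) → (88/13, 93/13); (10, 33) → (446/13, 45/13); (4, 18) → (236/13, 42/13)

image vertices: (324/13, 135/13), (88/13, 93/13), (446/13, 45/13), (236/13, 42/13)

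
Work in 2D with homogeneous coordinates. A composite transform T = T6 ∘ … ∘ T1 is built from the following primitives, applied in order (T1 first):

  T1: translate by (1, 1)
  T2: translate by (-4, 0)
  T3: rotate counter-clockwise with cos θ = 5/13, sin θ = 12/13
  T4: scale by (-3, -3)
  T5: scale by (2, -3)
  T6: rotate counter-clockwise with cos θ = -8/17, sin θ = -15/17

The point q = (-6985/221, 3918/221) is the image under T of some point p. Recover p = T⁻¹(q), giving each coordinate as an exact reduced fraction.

T1 = [1 0 1; 0 1 1; 0 0 1]
T2·T1 = [1 0 -3; 0 1 1; 0 0 1]
T3·…·T1 = [5/13 -12/13 -27/13; 12/13 5/13 -31/13; 0 0 1]
T4·…·T1 = [-15/13 36/13 81/13; -36/13 -15/13 93/13; 0 0 1]
T5·…·T1 = [-30/13 72/13 162/13; 108/13 45/13 -279/13; 0 0 1]
T6·…·T1 = [1860/221 99/221 -5481/221; -414/221 -1440/221 -198/221; 0 0 1]
det M = -54; M⁻¹ = [80/663 11/1326 3; -23/663 -310/1989 -1; 0 0 1]
M⁻¹ · (-6985/221, 3918/221)ᵀ = (-2/3, -8/3)ᵀ

p = (-2/3, -8/3)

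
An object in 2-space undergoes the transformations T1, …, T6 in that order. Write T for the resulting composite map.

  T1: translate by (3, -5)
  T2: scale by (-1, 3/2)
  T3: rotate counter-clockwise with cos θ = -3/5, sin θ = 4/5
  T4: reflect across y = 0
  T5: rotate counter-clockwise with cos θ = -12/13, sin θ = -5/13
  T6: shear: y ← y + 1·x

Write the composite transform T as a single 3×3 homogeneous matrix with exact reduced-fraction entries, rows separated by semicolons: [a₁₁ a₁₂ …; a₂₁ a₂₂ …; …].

T1 = [1 0 3; 0 1 -5; 0 0 1]
T2·T1 = [-1 0 -3; 0 3/2 -15/2; 0 0 1]
T3·…·T1 = [3/5 -6/5 39/5; -4/5 -9/10 21/10; 0 0 1]
T4·…·T1 = [3/5 -6/5 39/5; 4/5 9/10 -21/10; 0 0 1]
T5·…·T1 = [-16/65 189/130 -1041/130; -63/65 -24/65 -69/65; 0 0 1]
T6·…·T1 = [-16/65 189/130 -1041/130; -79/65 141/130 -1179/130; 0 0 1]

T = [-16/65 189/130 -1041/130; -79/65 141/130 -1179/130; 0 0 1]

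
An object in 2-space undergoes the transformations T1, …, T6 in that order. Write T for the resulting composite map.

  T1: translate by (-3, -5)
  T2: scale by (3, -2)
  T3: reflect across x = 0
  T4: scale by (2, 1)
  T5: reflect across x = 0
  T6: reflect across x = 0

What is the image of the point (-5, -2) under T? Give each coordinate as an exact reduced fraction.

T(p) = (48, 14)

T1 translate by (-3, -5): (-5, -2) → (-8, -7)
T2 scale by (3, -2): (-8, -7) → (-24, 14)
T3 reflect across x = 0: (-24, 14) → (24, 14)
T4 scale by (2, 1): (24, 14) → (48, 14)
T5 reflect across x = 0: (48, 14) → (-48, 14)
T6 reflect across x = 0: (-48, 14) → (48, 14)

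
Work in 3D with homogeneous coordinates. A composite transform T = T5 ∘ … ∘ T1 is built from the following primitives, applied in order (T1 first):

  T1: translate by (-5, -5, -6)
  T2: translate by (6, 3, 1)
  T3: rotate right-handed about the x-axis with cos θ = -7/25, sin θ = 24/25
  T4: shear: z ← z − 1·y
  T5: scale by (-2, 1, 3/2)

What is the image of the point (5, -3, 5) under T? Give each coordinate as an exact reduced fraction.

T1 translate by (-5, -5, -6): (5, -3, 5) → (0, -8, -1)
T2 translate by (6, 3, 1): (0, -8, -1) → (6, -5, 0)
T3 rotate right-handed about the x-axis with cos θ = -7/25, sin θ = 24/25: (6, -5, 0) → (6, 7/5, -24/5)
T4 shear: z ← z − 1·y: (6, 7/5, -24/5) → (6, 7/5, -31/5)
T5 scale by (-2, 1, 3/2): (6, 7/5, -31/5) → (-12, 7/5, -93/10)

T(p) = (-12, 7/5, -93/10)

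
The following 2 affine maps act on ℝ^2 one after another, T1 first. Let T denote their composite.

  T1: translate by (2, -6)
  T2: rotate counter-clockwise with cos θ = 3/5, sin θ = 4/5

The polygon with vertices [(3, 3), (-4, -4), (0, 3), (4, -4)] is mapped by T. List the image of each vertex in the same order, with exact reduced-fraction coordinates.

T1 translate by (2, -6): (3, 3) → (5, -3); (-4, -4) → (-2, -10); (0, 3) → (2, -3); (4, -4) → (6, -10)
T2 rotate counter-clockwise with cos θ = 3/5, sin θ = 4/5: (5, -3) → (27/5, 11/5); (-2, -10) → (34/5, -38/5); (2, -3) → (18/5, -1/5); (6, -10) → (58/5, -6/5)

image vertices: (27/5, 11/5), (34/5, -38/5), (18/5, -1/5), (58/5, -6/5)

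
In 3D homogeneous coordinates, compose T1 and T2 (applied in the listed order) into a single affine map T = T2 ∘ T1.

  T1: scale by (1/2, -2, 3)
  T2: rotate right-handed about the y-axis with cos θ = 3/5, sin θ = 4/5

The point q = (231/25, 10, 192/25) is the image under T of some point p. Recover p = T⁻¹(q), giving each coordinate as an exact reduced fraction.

p = (-6/5, -5, 4)

T1 = [1/2 0 0 0; 0 -2 0 0; 0 0 3 0; 0 0 0 1]
T2·T1 = [3/10 0 12/5 0; 0 -2 0 0; -2/5 0 9/5 0; 0 0 0 1]
det M = -3; M⁻¹ = [6/5 0 -8/5 0; 0 -1/2 0 0; 4/15 0 1/5 0; 0 0 0 1]
M⁻¹ · (231/25, 10, 192/25)ᵀ = (-6/5, -5, 4)ᵀ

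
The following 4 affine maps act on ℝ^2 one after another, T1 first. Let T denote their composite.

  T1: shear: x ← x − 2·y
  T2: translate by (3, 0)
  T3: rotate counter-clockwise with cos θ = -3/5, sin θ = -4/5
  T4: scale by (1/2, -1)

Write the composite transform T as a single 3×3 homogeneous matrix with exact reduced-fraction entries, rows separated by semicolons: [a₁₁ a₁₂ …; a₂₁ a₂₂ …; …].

T = [-3/10 1 -9/10; 4/5 -1 12/5; 0 0 1]

T1 = [1 -2 0; 0 1 0; 0 0 1]
T2·T1 = [1 -2 3; 0 1 0; 0 0 1]
T3·…·T1 = [-3/5 2 -9/5; -4/5 1 -12/5; 0 0 1]
T4·…·T1 = [-3/10 1 -9/10; 4/5 -1 12/5; 0 0 1]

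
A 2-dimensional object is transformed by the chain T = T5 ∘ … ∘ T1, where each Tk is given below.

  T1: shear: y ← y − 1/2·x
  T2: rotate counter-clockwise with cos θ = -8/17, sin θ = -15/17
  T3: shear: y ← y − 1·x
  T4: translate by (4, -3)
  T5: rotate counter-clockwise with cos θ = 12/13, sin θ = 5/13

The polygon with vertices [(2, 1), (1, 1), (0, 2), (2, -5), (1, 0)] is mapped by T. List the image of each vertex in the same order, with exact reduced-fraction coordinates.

T1 shear: y ← y − 1/2·x: (2, 1) → (2, 0); (1, 1) → (1, 1/2); (0, 2) → (0, 2); (2, -5) → (2, -6); (1, 0) → (1, -1/2)
T2 rotate counter-clockwise with cos θ = -8/17, sin θ = -15/17: (2, 0) → (-16/17, -30/17); (1, 1/2) → (-1/34, -19/17); (0, 2) → (30/17, -16/17); (2, -6) → (-106/17, 18/17); (1, -1/2) → (-31/34, -11/17)
T3 shear: y ← y − 1·x: (-16/17, -30/17) → (-16/17, -14/17); (-1/34, -19/17) → (-1/34, -37/34); (30/17, -16/17) → (30/17, -46/17); (-106/17, 18/17) → (-106/17, 124/17); (-31/34, -11/17) → (-31/34, 9/34)
T4 translate by (4, -3): (-16/17, -14/17) → (52/17, -65/17); (-1/34, -37/34) → (135/34, -139/34); (30/17, -46/17) → (98/17, -97/17); (-106/17, 124/17) → (-38/17, 73/17); (-31/34, 9/34) → (105/34, -93/34)
T5 rotate counter-clockwise with cos θ = 12/13, sin θ = 5/13: (52/17, -65/17) → (73/17, -40/17); (135/34, -139/34) → (2315/442, -993/442); (98/17, -97/17) → (1661/221, -674/221); (-38/17, 73/17) → (-821/221, 686/221); (105/34, -93/34) → (1725/442, -591/442)

image vertices: (73/17, -40/17), (2315/442, -993/442), (1661/221, -674/221), (-821/221, 686/221), (1725/442, -591/442)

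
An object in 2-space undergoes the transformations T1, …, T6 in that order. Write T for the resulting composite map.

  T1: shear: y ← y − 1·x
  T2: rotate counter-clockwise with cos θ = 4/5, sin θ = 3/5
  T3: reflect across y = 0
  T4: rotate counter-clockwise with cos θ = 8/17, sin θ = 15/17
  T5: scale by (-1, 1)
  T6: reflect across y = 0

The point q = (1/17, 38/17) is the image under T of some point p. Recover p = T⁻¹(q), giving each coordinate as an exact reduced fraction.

p = (-1, 1)

T1 = [1 0 0; -1 1 0; 0 0 1]
T2·T1 = [7/5 -3/5 0; -1/5 4/5 0; 0 0 1]
T3·…·T1 = [7/5 -3/5 0; 1/5 -4/5 0; 0 0 1]
T4·…·T1 = [41/85 36/85 0; 113/85 -77/85 0; 0 0 1]
T5·…·T1 = [-41/85 -36/85 0; 113/85 -77/85 0; 0 0 1]
T6·…·T1 = [-41/85 -36/85 0; -113/85 77/85 0; 0 0 1]
det M = -1; M⁻¹ = [-77/85 -36/85 0; -113/85 41/85 0; 0 0 1]
M⁻¹ · (1/17, 38/17)ᵀ = (-1, 1)ᵀ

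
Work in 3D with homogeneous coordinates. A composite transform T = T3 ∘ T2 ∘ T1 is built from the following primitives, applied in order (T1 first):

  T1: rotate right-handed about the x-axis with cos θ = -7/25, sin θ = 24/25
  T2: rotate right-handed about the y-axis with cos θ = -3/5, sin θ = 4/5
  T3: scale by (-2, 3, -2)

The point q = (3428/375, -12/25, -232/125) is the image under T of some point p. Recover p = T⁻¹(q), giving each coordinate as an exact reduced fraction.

p = (2, -4, 4/3)

T1 = [1 0 0 0; 0 -7/25 -24/25 0; 0 24/25 -7/25 0; 0 0 0 1]
T2·T1 = [-3/5 96/125 -28/125 0; 0 -7/25 -24/25 0; -4/5 -72/125 21/125 0; 0 0 0 1]
T3·…·T1 = [6/5 -192/125 56/125 0; 0 -21/25 -72/25 0; 8/5 144/125 -42/125 0; 0 0 0 1]
det M = 12; M⁻¹ = [3/10 0 2/5 0; -48/125 -7/75 36/125 0; 14/125 -8/25 -21/250 0; 0 0 0 1]
M⁻¹ · (3428/375, -12/25, -232/125)ᵀ = (2, -4, 4/3)ᵀ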